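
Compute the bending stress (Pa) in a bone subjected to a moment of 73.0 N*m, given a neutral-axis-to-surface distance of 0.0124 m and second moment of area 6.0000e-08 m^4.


sigma = M * c / I
sigma = 73.0 * 0.0124 / 6.0000e-08
M * c = 0.9052
sigma = 1.5087e+07


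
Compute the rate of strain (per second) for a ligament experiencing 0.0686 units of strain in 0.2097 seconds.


strain_rate = delta_strain / delta_t
strain_rate = 0.0686 / 0.2097
strain_rate = 0.3271


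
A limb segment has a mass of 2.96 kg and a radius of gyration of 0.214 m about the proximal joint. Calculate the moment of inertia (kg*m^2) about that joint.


I = m * k^2
I = 2.96 * 0.214^2
k^2 = 0.0458
I = 0.1356


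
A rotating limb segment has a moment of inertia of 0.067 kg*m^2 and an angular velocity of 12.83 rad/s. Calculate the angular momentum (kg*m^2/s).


L = I * omega
L = 0.067 * 12.83
L = 0.8596


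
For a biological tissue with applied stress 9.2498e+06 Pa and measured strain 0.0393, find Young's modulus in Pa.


E = stress / strain
E = 9.2498e+06 / 0.0393
E = 2.3536e+08


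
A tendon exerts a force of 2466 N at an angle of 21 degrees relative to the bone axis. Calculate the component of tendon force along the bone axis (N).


F_eff = F_tendon * cos(theta)
theta = 21 deg = 0.3665 rad
cos(theta) = 0.9336
F_eff = 2466 * 0.9336
F_eff = 2302.2093


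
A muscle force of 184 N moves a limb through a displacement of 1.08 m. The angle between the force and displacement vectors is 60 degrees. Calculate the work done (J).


W = F * d * cos(theta)
theta = 60 deg = 1.0472 rad
cos(theta) = 0.5000
W = 184 * 1.08 * 0.5000
W = 99.3600


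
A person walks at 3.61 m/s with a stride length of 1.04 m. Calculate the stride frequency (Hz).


f = v / stride_length
f = 3.61 / 1.04
f = 3.4712


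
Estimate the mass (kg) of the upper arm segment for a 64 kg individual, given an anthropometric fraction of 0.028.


m_segment = body_mass * fraction
m_segment = 64 * 0.028
m_segment = 1.7920


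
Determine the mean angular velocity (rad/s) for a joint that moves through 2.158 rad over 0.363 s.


omega = delta_theta / delta_t
omega = 2.158 / 0.363
omega = 5.9449


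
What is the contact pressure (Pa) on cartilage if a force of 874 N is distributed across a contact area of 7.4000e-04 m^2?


P = F / A
P = 874 / 7.4000e-04
P = 1.1811e+06


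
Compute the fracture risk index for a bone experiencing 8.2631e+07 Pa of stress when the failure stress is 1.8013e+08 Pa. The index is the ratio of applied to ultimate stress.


FRI = applied / ultimate
FRI = 8.2631e+07 / 1.8013e+08
FRI = 0.4587


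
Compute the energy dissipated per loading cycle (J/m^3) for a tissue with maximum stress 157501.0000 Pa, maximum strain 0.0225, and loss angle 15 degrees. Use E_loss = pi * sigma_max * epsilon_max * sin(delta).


E_loss = pi * sigma_max * epsilon_max * sin(delta)
delta = 15 deg = 0.2618 rad
sin(delta) = 0.2588
E_loss = pi * 157501.0000 * 0.0225 * 0.2588
E_loss = 2881.4556


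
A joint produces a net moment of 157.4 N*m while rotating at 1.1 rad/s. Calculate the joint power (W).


P = M * omega
P = 157.4 * 1.1
P = 173.1400


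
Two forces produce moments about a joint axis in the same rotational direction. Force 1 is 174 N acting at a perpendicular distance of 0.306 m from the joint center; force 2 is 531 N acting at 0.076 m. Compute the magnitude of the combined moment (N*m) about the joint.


M = F1 * d1 + F2 * d2
M = 174 * 0.306 + 531 * 0.076
M = 53.2440 + 40.3560
M = 93.6000


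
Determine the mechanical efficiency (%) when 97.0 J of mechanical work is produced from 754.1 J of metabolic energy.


eta = (W_mech / E_meta) * 100
eta = (97.0 / 754.1) * 100
ratio = 0.1286
eta = 12.8630


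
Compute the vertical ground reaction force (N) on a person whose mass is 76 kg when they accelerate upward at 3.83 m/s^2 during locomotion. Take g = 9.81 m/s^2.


GRF = m * (g + a)
GRF = 76 * (9.81 + 3.83)
GRF = 76 * 13.6400
GRF = 1036.6400


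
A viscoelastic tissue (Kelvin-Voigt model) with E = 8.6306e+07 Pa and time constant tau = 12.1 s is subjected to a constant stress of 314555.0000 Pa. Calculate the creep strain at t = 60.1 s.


epsilon(t) = (sigma/E) * (1 - exp(-t/tau))
sigma/E = 314555.0000 / 8.6306e+07 = 0.0036
exp(-t/tau) = exp(-60.1 / 12.1) = 0.0070
epsilon = 0.0036 * (1 - 0.0070)
epsilon = 0.0036


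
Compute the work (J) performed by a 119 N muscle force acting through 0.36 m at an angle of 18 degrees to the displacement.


W = F * d * cos(theta)
theta = 18 deg = 0.3142 rad
cos(theta) = 0.9511
W = 119 * 0.36 * 0.9511
W = 40.7433


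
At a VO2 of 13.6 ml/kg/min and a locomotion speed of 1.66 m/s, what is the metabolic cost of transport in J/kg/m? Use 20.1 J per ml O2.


Power per kg = VO2 * 20.1 / 60
Power per kg = 13.6 * 20.1 / 60 = 4.5560 W/kg
Cost = power_per_kg / speed
Cost = 4.5560 / 1.66
Cost = 2.7446


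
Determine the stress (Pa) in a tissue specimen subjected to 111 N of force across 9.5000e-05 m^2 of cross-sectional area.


stress = F / A
stress = 111 / 9.5000e-05
stress = 1.1684e+06


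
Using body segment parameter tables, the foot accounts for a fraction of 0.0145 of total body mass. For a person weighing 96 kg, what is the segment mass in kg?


m_segment = body_mass * fraction
m_segment = 96 * 0.0145
m_segment = 1.3920


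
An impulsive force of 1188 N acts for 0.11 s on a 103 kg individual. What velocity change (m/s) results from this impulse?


J = F * dt = 1188 * 0.11 = 130.6800 N*s
delta_v = J / m
delta_v = 130.6800 / 103
delta_v = 1.2687


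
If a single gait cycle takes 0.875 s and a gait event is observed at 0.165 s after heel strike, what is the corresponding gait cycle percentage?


pct = (event_time / cycle_time) * 100
pct = (0.165 / 0.875) * 100
ratio = 0.1886
pct = 18.8571


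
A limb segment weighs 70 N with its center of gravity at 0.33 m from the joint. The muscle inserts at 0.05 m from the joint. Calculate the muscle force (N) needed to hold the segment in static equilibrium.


F_muscle = W * d_load / d_muscle
F_muscle = 70 * 0.33 / 0.05
Numerator = 23.1000
F_muscle = 462.0000


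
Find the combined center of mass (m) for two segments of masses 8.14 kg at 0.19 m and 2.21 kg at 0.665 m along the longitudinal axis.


COM = (m1*x1 + m2*x2) / (m1 + m2)
COM = (8.14*0.19 + 2.21*0.665) / (8.14 + 2.21)
Numerator = 3.0163
Denominator = 10.3500
COM = 0.2914


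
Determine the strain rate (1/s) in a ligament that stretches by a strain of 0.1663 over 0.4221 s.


strain_rate = delta_strain / delta_t
strain_rate = 0.1663 / 0.4221
strain_rate = 0.3940


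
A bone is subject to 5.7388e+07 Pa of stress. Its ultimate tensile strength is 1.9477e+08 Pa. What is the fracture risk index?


FRI = applied / ultimate
FRI = 5.7388e+07 / 1.9477e+08
FRI = 0.2946


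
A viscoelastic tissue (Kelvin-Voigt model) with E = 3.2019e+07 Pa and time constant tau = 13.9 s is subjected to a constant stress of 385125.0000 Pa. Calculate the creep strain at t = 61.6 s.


epsilon(t) = (sigma/E) * (1 - exp(-t/tau))
sigma/E = 385125.0000 / 3.2019e+07 = 0.0120
exp(-t/tau) = exp(-61.6 / 13.9) = 0.0119
epsilon = 0.0120 * (1 - 0.0119)
epsilon = 0.0119


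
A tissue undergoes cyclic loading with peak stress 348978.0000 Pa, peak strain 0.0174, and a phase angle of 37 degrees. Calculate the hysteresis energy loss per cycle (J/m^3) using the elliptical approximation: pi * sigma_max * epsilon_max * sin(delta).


E_loss = pi * sigma_max * epsilon_max * sin(delta)
delta = 37 deg = 0.6458 rad
sin(delta) = 0.6018
E_loss = pi * 348978.0000 * 0.0174 * 0.6018
E_loss = 11480.4839


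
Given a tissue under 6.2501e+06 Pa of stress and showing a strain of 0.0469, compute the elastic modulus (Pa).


E = stress / strain
E = 6.2501e+06 / 0.0469
E = 1.3326e+08


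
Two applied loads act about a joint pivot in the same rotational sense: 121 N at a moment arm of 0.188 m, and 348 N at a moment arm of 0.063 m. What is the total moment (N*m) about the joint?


M = F1 * d1 + F2 * d2
M = 121 * 0.188 + 348 * 0.063
M = 22.7480 + 21.9240
M = 44.6720


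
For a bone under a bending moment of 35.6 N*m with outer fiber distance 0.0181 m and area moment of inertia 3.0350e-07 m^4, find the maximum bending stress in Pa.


sigma = M * c / I
sigma = 35.6 * 0.0181 / 3.0350e-07
M * c = 0.6444
sigma = 2.1231e+06


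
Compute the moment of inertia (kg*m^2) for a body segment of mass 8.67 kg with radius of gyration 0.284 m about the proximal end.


I = m * k^2
I = 8.67 * 0.284^2
k^2 = 0.0807
I = 0.6993


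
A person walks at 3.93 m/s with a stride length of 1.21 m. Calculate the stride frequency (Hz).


f = v / stride_length
f = 3.93 / 1.21
f = 3.2479


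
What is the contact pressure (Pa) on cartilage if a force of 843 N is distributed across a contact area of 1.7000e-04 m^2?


P = F / A
P = 843 / 1.7000e-04
P = 4.9588e+06


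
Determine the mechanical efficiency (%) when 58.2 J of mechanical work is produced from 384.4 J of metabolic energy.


eta = (W_mech / E_meta) * 100
eta = (58.2 / 384.4) * 100
ratio = 0.1514
eta = 15.1405


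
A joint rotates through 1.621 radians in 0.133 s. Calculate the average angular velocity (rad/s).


omega = delta_theta / delta_t
omega = 1.621 / 0.133
omega = 12.1880


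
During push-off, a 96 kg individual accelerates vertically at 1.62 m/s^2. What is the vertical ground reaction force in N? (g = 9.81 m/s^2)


GRF = m * (g + a)
GRF = 96 * (9.81 + 1.62)
GRF = 96 * 11.4300
GRF = 1097.2800


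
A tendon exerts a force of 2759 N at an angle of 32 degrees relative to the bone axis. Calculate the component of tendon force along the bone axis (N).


F_eff = F_tendon * cos(theta)
theta = 32 deg = 0.5585 rad
cos(theta) = 0.8480
F_eff = 2759 * 0.8480
F_eff = 2339.7647


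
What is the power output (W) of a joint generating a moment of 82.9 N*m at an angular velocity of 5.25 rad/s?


P = M * omega
P = 82.9 * 5.25
P = 435.2250


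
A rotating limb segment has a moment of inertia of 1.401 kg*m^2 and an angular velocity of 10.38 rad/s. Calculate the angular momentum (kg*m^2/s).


L = I * omega
L = 1.401 * 10.38
L = 14.5424


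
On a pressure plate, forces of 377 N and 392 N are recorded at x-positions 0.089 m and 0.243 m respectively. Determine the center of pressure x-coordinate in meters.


COP_x = (F1*x1 + F2*x2) / (F1 + F2)
COP_x = (377*0.089 + 392*0.243) / (377 + 392)
Numerator = 128.8090
Denominator = 769
COP_x = 0.1675


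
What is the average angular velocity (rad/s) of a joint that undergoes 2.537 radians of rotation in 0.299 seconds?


omega = delta_theta / delta_t
omega = 2.537 / 0.299
omega = 8.4849


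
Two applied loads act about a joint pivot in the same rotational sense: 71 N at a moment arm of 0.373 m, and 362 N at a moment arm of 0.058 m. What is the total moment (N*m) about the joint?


M = F1 * d1 + F2 * d2
M = 71 * 0.373 + 362 * 0.058
M = 26.4830 + 20.9960
M = 47.4790


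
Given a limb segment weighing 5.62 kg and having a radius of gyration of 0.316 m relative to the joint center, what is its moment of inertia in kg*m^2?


I = m * k^2
I = 5.62 * 0.316^2
k^2 = 0.0999
I = 0.5612


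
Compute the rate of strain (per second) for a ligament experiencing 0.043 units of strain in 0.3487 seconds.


strain_rate = delta_strain / delta_t
strain_rate = 0.043 / 0.3487
strain_rate = 0.1233


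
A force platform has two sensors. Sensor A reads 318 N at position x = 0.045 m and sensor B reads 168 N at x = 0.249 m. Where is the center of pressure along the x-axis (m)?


COP_x = (F1*x1 + F2*x2) / (F1 + F2)
COP_x = (318*0.045 + 168*0.249) / (318 + 168)
Numerator = 56.1420
Denominator = 486
COP_x = 0.1155


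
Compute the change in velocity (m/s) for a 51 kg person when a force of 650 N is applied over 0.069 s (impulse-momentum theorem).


J = F * dt = 650 * 0.069 = 44.8500 N*s
delta_v = J / m
delta_v = 44.8500 / 51
delta_v = 0.8794


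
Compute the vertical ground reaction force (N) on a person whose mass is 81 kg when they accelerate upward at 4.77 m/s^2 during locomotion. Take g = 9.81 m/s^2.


GRF = m * (g + a)
GRF = 81 * (9.81 + 4.77)
GRF = 81 * 14.5800
GRF = 1180.9800


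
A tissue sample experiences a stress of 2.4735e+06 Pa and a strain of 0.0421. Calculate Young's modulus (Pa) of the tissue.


E = stress / strain
E = 2.4735e+06 / 0.0421
E = 5.8753e+07


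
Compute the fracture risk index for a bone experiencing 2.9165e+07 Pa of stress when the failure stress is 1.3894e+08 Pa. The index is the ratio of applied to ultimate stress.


FRI = applied / ultimate
FRI = 2.9165e+07 / 1.3894e+08
FRI = 0.2099


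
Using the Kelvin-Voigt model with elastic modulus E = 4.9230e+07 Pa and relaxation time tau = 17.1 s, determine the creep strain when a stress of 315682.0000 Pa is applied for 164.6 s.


epsilon(t) = (sigma/E) * (1 - exp(-t/tau))
sigma/E = 315682.0000 / 4.9230e+07 = 0.0064
exp(-t/tau) = exp(-164.6 / 17.1) = 6.6008e-05
epsilon = 0.0064 * (1 - 6.6008e-05)
epsilon = 0.0064


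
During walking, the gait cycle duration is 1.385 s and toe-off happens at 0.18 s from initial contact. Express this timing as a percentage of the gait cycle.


pct = (event_time / cycle_time) * 100
pct = (0.18 / 1.385) * 100
ratio = 0.1300
pct = 12.9964


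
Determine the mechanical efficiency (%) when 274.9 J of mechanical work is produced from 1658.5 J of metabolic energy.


eta = (W_mech / E_meta) * 100
eta = (274.9 / 1658.5) * 100
ratio = 0.1658
eta = 16.5752


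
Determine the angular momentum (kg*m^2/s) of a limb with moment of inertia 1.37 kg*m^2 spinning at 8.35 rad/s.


L = I * omega
L = 1.37 * 8.35
L = 11.4395


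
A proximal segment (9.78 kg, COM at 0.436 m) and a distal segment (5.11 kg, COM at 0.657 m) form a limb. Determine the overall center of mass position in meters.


COM = (m1*x1 + m2*x2) / (m1 + m2)
COM = (9.78*0.436 + 5.11*0.657) / (9.78 + 5.11)
Numerator = 7.6213
Denominator = 14.8900
COM = 0.5118


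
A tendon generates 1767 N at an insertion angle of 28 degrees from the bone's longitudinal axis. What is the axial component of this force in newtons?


F_eff = F_tendon * cos(theta)
theta = 28 deg = 0.4887 rad
cos(theta) = 0.8829
F_eff = 1767 * 0.8829
F_eff = 1560.1684


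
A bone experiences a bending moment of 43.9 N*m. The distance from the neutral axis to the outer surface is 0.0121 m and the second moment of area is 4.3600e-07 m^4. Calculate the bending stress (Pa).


sigma = M * c / I
sigma = 43.9 * 0.0121 / 4.3600e-07
M * c = 0.5312
sigma = 1.2183e+06


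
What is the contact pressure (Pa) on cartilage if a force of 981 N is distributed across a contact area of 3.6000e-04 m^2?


P = F / A
P = 981 / 3.6000e-04
P = 2.7250e+06


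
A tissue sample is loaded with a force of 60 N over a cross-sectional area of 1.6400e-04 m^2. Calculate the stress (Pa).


stress = F / A
stress = 60 / 1.6400e-04
stress = 365853.6585


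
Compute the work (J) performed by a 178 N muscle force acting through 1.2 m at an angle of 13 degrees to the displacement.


W = F * d * cos(theta)
theta = 13 deg = 0.2269 rad
cos(theta) = 0.9744
W = 178 * 1.2 * 0.9744
W = 208.1254


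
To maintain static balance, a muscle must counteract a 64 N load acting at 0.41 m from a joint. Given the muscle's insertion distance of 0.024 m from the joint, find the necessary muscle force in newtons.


F_muscle = W * d_load / d_muscle
F_muscle = 64 * 0.41 / 0.024
Numerator = 26.2400
F_muscle = 1093.3333


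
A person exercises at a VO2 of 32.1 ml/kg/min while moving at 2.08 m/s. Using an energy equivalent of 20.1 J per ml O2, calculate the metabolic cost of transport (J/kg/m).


Power per kg = VO2 * 20.1 / 60
Power per kg = 32.1 * 20.1 / 60 = 10.7535 W/kg
Cost = power_per_kg / speed
Cost = 10.7535 / 2.08
Cost = 5.1700


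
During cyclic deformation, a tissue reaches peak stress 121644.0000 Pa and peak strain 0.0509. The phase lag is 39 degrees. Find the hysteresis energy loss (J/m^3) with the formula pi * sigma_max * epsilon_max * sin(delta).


E_loss = pi * sigma_max * epsilon_max * sin(delta)
delta = 39 deg = 0.6807 rad
sin(delta) = 0.6293
E_loss = pi * 121644.0000 * 0.0509 * 0.6293
E_loss = 12241.3736


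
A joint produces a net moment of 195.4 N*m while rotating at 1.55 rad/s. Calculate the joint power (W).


P = M * omega
P = 195.4 * 1.55
P = 302.8700


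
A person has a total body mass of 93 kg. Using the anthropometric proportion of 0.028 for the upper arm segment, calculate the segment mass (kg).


m_segment = body_mass * fraction
m_segment = 93 * 0.028
m_segment = 2.6040


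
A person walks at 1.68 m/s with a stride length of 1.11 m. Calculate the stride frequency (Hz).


f = v / stride_length
f = 1.68 / 1.11
f = 1.5135


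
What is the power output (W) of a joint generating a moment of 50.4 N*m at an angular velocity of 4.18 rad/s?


P = M * omega
P = 50.4 * 4.18
P = 210.6720


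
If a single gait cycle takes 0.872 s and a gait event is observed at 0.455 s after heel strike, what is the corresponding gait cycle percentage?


pct = (event_time / cycle_time) * 100
pct = (0.455 / 0.872) * 100
ratio = 0.5218
pct = 52.1789


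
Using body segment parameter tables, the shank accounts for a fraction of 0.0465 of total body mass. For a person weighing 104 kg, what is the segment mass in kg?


m_segment = body_mass * fraction
m_segment = 104 * 0.0465
m_segment = 4.8360


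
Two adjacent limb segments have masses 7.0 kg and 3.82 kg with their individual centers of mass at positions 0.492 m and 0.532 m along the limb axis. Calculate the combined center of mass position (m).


COM = (m1*x1 + m2*x2) / (m1 + m2)
COM = (7.0*0.492 + 3.82*0.532) / (7.0 + 3.82)
Numerator = 5.4762
Denominator = 10.8200
COM = 0.5061


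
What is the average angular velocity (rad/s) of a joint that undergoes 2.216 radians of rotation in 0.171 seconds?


omega = delta_theta / delta_t
omega = 2.216 / 0.171
omega = 12.9591


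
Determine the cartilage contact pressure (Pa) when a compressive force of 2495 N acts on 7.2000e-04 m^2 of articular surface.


P = F / A
P = 2495 / 7.2000e-04
P = 3.4653e+06


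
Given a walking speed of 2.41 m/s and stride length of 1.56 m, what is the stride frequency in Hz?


f = v / stride_length
f = 2.41 / 1.56
f = 1.5449


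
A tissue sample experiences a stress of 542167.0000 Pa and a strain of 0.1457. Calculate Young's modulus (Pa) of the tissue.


E = stress / strain
E = 542167.0000 / 0.1457
E = 3.7211e+06


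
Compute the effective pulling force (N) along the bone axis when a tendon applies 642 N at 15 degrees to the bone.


F_eff = F_tendon * cos(theta)
theta = 15 deg = 0.2618 rad
cos(theta) = 0.9659
F_eff = 642 * 0.9659
F_eff = 620.1244


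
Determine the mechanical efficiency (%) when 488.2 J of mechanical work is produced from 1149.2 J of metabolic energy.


eta = (W_mech / E_meta) * 100
eta = (488.2 / 1149.2) * 100
ratio = 0.4248
eta = 42.4817


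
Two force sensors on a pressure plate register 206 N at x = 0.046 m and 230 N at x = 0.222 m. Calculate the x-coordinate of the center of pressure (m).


COP_x = (F1*x1 + F2*x2) / (F1 + F2)
COP_x = (206*0.046 + 230*0.222) / (206 + 230)
Numerator = 60.5360
Denominator = 436
COP_x = 0.1388


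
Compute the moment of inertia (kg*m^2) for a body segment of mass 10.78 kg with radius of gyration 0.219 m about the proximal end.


I = m * k^2
I = 10.78 * 0.219^2
k^2 = 0.0480
I = 0.5170


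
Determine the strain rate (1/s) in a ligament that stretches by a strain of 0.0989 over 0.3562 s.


strain_rate = delta_strain / delta_t
strain_rate = 0.0989 / 0.3562
strain_rate = 0.2777


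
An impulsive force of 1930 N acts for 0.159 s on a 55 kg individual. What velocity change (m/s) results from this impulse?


J = F * dt = 1930 * 0.159 = 306.8700 N*s
delta_v = J / m
delta_v = 306.8700 / 55
delta_v = 5.5795


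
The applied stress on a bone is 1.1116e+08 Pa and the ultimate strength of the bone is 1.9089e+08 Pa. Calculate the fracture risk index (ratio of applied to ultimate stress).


FRI = applied / ultimate
FRI = 1.1116e+08 / 1.9089e+08
FRI = 0.5823


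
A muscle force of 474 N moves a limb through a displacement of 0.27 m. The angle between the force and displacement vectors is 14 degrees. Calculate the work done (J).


W = F * d * cos(theta)
theta = 14 deg = 0.2443 rad
cos(theta) = 0.9703
W = 474 * 0.27 * 0.9703
W = 124.1784


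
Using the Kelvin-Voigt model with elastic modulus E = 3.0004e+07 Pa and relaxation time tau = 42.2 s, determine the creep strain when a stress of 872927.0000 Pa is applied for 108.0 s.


epsilon(t) = (sigma/E) * (1 - exp(-t/tau))
sigma/E = 872927.0000 / 3.0004e+07 = 0.0291
exp(-t/tau) = exp(-108.0 / 42.2) = 0.0774
epsilon = 0.0291 * (1 - 0.0774)
epsilon = 0.0268


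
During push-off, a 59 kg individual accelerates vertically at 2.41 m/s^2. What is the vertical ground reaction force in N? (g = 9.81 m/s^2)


GRF = m * (g + a)
GRF = 59 * (9.81 + 2.41)
GRF = 59 * 12.2200
GRF = 720.9800


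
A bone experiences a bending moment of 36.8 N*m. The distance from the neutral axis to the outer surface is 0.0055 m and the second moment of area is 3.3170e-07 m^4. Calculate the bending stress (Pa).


sigma = M * c / I
sigma = 36.8 * 0.0055 / 3.3170e-07
M * c = 0.2024
sigma = 610189.9307


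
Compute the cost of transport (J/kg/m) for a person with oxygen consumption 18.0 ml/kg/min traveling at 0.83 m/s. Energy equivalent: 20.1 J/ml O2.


Power per kg = VO2 * 20.1 / 60
Power per kg = 18.0 * 20.1 / 60 = 6.0300 W/kg
Cost = power_per_kg / speed
Cost = 6.0300 / 0.83
Cost = 7.2651


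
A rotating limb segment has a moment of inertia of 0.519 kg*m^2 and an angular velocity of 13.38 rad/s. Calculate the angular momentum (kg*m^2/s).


L = I * omega
L = 0.519 * 13.38
L = 6.9442


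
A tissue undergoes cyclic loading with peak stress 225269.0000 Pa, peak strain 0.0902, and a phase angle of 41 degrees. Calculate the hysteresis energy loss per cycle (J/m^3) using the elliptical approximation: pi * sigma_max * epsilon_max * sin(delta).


E_loss = pi * sigma_max * epsilon_max * sin(delta)
delta = 41 deg = 0.7156 rad
sin(delta) = 0.6561
E_loss = pi * 225269.0000 * 0.0902 * 0.6561
E_loss = 41879.4296


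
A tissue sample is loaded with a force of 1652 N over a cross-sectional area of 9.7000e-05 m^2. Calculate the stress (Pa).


stress = F / A
stress = 1652 / 9.7000e-05
stress = 1.7031e+07


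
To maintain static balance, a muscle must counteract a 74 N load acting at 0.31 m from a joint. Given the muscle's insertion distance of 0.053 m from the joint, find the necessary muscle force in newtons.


F_muscle = W * d_load / d_muscle
F_muscle = 74 * 0.31 / 0.053
Numerator = 22.9400
F_muscle = 432.8302


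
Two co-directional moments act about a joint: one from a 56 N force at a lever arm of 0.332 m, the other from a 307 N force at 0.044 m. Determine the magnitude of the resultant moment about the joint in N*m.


M = F1 * d1 + F2 * d2
M = 56 * 0.332 + 307 * 0.044
M = 18.5920 + 13.5080
M = 32.1000


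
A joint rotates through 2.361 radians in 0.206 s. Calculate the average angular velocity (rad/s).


omega = delta_theta / delta_t
omega = 2.361 / 0.206
omega = 11.4612


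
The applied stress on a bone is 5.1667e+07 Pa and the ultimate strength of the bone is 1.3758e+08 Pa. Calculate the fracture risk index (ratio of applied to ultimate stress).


FRI = applied / ultimate
FRI = 5.1667e+07 / 1.3758e+08
FRI = 0.3755


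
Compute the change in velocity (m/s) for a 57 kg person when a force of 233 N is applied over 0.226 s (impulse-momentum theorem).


J = F * dt = 233 * 0.226 = 52.6580 N*s
delta_v = J / m
delta_v = 52.6580 / 57
delta_v = 0.9238


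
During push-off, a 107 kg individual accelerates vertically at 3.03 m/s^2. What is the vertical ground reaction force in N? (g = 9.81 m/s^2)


GRF = m * (g + a)
GRF = 107 * (9.81 + 3.03)
GRF = 107 * 12.8400
GRF = 1373.8800


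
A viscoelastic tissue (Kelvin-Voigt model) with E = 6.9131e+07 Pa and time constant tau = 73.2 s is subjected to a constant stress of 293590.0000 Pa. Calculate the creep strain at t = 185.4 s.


epsilon(t) = (sigma/E) * (1 - exp(-t/tau))
sigma/E = 293590.0000 / 6.9131e+07 = 0.0042
exp(-t/tau) = exp(-185.4 / 73.2) = 0.0794
epsilon = 0.0042 * (1 - 0.0794)
epsilon = 0.0039


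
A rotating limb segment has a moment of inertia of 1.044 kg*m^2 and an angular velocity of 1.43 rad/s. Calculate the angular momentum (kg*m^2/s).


L = I * omega
L = 1.044 * 1.43
L = 1.4929


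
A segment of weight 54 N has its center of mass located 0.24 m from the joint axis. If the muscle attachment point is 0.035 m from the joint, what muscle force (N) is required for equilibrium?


F_muscle = W * d_load / d_muscle
F_muscle = 54 * 0.24 / 0.035
Numerator = 12.9600
F_muscle = 370.2857


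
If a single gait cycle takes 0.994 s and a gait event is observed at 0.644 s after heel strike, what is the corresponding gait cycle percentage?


pct = (event_time / cycle_time) * 100
pct = (0.644 / 0.994) * 100
ratio = 0.6479
pct = 64.7887


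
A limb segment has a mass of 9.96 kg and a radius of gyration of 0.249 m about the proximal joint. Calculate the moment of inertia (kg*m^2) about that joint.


I = m * k^2
I = 9.96 * 0.249^2
k^2 = 0.0620
I = 0.6175


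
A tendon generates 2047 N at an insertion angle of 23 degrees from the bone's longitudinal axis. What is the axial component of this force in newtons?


F_eff = F_tendon * cos(theta)
theta = 23 deg = 0.4014 rad
cos(theta) = 0.9205
F_eff = 2047 * 0.9205
F_eff = 1884.2734


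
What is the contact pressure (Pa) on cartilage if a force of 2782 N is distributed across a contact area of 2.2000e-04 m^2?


P = F / A
P = 2782 / 2.2000e-04
P = 1.2645e+07


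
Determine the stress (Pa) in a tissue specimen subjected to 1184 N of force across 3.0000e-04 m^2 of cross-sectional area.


stress = F / A
stress = 1184 / 3.0000e-04
stress = 3.9467e+06


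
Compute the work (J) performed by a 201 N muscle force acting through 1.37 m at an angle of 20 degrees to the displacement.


W = F * d * cos(theta)
theta = 20 deg = 0.3491 rad
cos(theta) = 0.9397
W = 201 * 1.37 * 0.9397
W = 258.7632


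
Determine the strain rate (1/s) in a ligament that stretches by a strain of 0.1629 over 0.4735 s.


strain_rate = delta_strain / delta_t
strain_rate = 0.1629 / 0.4735
strain_rate = 0.3440


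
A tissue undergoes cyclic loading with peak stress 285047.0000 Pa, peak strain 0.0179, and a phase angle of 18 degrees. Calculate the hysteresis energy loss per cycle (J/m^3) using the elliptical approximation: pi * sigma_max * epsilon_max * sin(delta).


E_loss = pi * sigma_max * epsilon_max * sin(delta)
delta = 18 deg = 0.3142 rad
sin(delta) = 0.3090
E_loss = pi * 285047.0000 * 0.0179 * 0.3090
E_loss = 4953.3811


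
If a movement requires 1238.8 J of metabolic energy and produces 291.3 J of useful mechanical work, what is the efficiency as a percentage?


eta = (W_mech / E_meta) * 100
eta = (291.3 / 1238.8) * 100
ratio = 0.2351
eta = 23.5147


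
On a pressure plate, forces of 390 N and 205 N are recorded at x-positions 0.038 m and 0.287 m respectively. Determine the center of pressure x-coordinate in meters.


COP_x = (F1*x1 + F2*x2) / (F1 + F2)
COP_x = (390*0.038 + 205*0.287) / (390 + 205)
Numerator = 73.6550
Denominator = 595
COP_x = 0.1238


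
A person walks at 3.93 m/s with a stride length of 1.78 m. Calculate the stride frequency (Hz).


f = v / stride_length
f = 3.93 / 1.78
f = 2.2079


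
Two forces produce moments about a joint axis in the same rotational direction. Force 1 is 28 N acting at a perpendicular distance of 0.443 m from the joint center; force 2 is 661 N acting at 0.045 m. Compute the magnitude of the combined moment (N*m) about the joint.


M = F1 * d1 + F2 * d2
M = 28 * 0.443 + 661 * 0.045
M = 12.4040 + 29.7450
M = 42.1490


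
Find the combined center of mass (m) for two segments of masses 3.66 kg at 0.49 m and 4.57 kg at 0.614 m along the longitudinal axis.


COM = (m1*x1 + m2*x2) / (m1 + m2)
COM = (3.66*0.49 + 4.57*0.614) / (3.66 + 4.57)
Numerator = 4.5994
Denominator = 8.2300
COM = 0.5589


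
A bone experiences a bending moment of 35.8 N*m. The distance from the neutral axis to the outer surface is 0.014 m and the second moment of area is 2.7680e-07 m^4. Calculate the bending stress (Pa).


sigma = M * c / I
sigma = 35.8 * 0.014 / 2.7680e-07
M * c = 0.5012
sigma = 1.8107e+06


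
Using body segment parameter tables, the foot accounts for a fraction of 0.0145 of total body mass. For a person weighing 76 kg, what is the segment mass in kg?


m_segment = body_mass * fraction
m_segment = 76 * 0.0145
m_segment = 1.1020


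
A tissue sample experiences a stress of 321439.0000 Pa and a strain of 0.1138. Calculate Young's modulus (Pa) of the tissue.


E = stress / strain
E = 321439.0000 / 0.1138
E = 2.8246e+06


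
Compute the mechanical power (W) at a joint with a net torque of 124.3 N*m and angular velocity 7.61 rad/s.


P = M * omega
P = 124.3 * 7.61
P = 945.9230


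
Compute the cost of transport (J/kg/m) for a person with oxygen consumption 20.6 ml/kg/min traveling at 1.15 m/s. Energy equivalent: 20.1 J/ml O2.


Power per kg = VO2 * 20.1 / 60
Power per kg = 20.6 * 20.1 / 60 = 6.9010 W/kg
Cost = power_per_kg / speed
Cost = 6.9010 / 1.15
Cost = 6.0009


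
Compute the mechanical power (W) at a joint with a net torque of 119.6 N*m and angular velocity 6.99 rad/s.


P = M * omega
P = 119.6 * 6.99
P = 836.0040


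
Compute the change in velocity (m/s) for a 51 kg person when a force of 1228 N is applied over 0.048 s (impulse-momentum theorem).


J = F * dt = 1228 * 0.048 = 58.9440 N*s
delta_v = J / m
delta_v = 58.9440 / 51
delta_v = 1.1558


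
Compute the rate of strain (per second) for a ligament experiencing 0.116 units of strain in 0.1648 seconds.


strain_rate = delta_strain / delta_t
strain_rate = 0.116 / 0.1648
strain_rate = 0.7039


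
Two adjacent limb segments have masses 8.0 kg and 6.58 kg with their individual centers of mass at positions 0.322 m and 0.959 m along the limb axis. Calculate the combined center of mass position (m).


COM = (m1*x1 + m2*x2) / (m1 + m2)
COM = (8.0*0.322 + 6.58*0.959) / (8.0 + 6.58)
Numerator = 8.8862
Denominator = 14.5800
COM = 0.6095


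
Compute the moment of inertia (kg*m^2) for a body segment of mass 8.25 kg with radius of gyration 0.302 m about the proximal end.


I = m * k^2
I = 8.25 * 0.302^2
k^2 = 0.0912
I = 0.7524


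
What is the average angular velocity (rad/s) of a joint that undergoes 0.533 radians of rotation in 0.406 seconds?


omega = delta_theta / delta_t
omega = 0.533 / 0.406
omega = 1.3128


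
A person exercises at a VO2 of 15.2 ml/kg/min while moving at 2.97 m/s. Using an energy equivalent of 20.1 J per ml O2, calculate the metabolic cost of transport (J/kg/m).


Power per kg = VO2 * 20.1 / 60
Power per kg = 15.2 * 20.1 / 60 = 5.0920 W/kg
Cost = power_per_kg / speed
Cost = 5.0920 / 2.97
Cost = 1.7145


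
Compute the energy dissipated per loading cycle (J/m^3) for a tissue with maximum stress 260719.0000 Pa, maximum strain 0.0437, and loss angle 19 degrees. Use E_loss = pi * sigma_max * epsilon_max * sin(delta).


E_loss = pi * sigma_max * epsilon_max * sin(delta)
delta = 19 deg = 0.3316 rad
sin(delta) = 0.3256
E_loss = pi * 260719.0000 * 0.0437 * 0.3256
E_loss = 11653.2190


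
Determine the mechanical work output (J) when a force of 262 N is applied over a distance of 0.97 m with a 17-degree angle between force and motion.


W = F * d * cos(theta)
theta = 17 deg = 0.2967 rad
cos(theta) = 0.9563
W = 262 * 0.97 * 0.9563
W = 243.0353


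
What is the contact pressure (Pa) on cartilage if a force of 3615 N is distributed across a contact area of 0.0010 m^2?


P = F / A
P = 3615 / 0.0010
P = 3.6150e+06


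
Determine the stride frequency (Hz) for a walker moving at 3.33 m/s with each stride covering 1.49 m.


f = v / stride_length
f = 3.33 / 1.49
f = 2.2349


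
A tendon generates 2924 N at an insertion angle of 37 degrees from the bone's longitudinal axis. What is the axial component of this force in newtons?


F_eff = F_tendon * cos(theta)
theta = 37 deg = 0.6458 rad
cos(theta) = 0.7986
F_eff = 2924 * 0.7986
F_eff = 2335.2102


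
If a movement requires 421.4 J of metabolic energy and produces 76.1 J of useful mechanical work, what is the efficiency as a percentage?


eta = (W_mech / E_meta) * 100
eta = (76.1 / 421.4) * 100
ratio = 0.1806
eta = 18.0589


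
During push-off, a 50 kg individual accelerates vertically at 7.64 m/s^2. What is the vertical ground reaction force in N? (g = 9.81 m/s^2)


GRF = m * (g + a)
GRF = 50 * (9.81 + 7.64)
GRF = 50 * 17.4500
GRF = 872.5000


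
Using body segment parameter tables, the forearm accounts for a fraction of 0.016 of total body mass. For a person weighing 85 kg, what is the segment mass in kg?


m_segment = body_mass * fraction
m_segment = 85 * 0.016
m_segment = 1.3600


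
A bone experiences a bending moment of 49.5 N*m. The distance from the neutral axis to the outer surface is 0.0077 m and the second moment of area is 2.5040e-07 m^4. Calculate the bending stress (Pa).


sigma = M * c / I
sigma = 49.5 * 0.0077 / 2.5040e-07
M * c = 0.3811
sigma = 1.5222e+06


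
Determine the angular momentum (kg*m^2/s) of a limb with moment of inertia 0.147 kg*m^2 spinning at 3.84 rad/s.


L = I * omega
L = 0.147 * 3.84
L = 0.5645


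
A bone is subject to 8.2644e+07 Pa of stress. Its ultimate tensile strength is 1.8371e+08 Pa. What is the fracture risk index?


FRI = applied / ultimate
FRI = 8.2644e+07 / 1.8371e+08
FRI = 0.4499


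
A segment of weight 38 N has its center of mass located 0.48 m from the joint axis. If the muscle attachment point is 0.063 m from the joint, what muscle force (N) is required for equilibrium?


F_muscle = W * d_load / d_muscle
F_muscle = 38 * 0.48 / 0.063
Numerator = 18.2400
F_muscle = 289.5238


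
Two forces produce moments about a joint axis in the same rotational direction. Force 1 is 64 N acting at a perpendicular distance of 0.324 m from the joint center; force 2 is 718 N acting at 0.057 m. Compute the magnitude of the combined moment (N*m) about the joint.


M = F1 * d1 + F2 * d2
M = 64 * 0.324 + 718 * 0.057
M = 20.7360 + 40.9260
M = 61.6620


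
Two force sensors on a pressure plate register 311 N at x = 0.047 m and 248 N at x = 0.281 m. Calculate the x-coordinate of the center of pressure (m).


COP_x = (F1*x1 + F2*x2) / (F1 + F2)
COP_x = (311*0.047 + 248*0.281) / (311 + 248)
Numerator = 84.3050
Denominator = 559
COP_x = 0.1508


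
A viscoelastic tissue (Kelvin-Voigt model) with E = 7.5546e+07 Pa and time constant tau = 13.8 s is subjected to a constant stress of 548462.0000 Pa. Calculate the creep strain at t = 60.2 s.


epsilon(t) = (sigma/E) * (1 - exp(-t/tau))
sigma/E = 548462.0000 / 7.5546e+07 = 0.0073
exp(-t/tau) = exp(-60.2 / 13.8) = 0.0127
epsilon = 0.0073 * (1 - 0.0127)
epsilon = 0.0072


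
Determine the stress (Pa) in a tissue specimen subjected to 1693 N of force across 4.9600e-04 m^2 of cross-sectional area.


stress = F / A
stress = 1693 / 4.9600e-04
stress = 3.4133e+06


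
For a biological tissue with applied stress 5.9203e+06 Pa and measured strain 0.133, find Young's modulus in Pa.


E = stress / strain
E = 5.9203e+06 / 0.133
E = 4.4514e+07


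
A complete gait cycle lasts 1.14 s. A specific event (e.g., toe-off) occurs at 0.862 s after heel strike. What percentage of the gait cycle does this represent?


pct = (event_time / cycle_time) * 100
pct = (0.862 / 1.14) * 100
ratio = 0.7561
pct = 75.6140


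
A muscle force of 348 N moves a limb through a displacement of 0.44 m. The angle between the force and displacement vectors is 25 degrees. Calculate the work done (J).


W = F * d * cos(theta)
theta = 25 deg = 0.4363 rad
cos(theta) = 0.9063
W = 348 * 0.44 * 0.9063
W = 138.7738


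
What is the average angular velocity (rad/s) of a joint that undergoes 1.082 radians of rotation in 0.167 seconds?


omega = delta_theta / delta_t
omega = 1.082 / 0.167
omega = 6.4790


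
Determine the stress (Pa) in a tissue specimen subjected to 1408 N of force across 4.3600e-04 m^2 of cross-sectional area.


stress = F / A
stress = 1408 / 4.3600e-04
stress = 3.2294e+06


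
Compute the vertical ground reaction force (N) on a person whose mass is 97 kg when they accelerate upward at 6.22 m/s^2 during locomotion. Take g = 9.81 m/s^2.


GRF = m * (g + a)
GRF = 97 * (9.81 + 6.22)
GRF = 97 * 16.0300
GRF = 1554.9100


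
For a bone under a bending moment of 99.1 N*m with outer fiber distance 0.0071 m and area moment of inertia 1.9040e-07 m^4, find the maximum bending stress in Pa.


sigma = M * c / I
sigma = 99.1 * 0.0071 / 1.9040e-07
M * c = 0.7036
sigma = 3.6954e+06


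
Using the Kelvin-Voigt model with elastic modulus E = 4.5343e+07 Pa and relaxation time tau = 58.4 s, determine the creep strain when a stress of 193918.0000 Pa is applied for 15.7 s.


epsilon(t) = (sigma/E) * (1 - exp(-t/tau))
sigma/E = 193918.0000 / 4.5343e+07 = 0.0043
exp(-t/tau) = exp(-15.7 / 58.4) = 0.7643
epsilon = 0.0043 * (1 - 0.7643)
epsilon = 0.0010


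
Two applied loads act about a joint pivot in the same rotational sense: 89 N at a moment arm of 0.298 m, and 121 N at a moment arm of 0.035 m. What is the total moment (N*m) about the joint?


M = F1 * d1 + F2 * d2
M = 89 * 0.298 + 121 * 0.035
M = 26.5220 + 4.2350
M = 30.7570


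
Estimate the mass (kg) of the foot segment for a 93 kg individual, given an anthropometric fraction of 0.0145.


m_segment = body_mass * fraction
m_segment = 93 * 0.0145
m_segment = 1.3485


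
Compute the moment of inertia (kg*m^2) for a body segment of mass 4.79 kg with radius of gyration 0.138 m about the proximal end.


I = m * k^2
I = 4.79 * 0.138^2
k^2 = 0.0190
I = 0.0912


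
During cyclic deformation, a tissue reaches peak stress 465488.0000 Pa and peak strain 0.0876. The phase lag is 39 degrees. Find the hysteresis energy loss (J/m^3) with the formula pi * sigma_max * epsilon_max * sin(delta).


E_loss = pi * sigma_max * epsilon_max * sin(delta)
delta = 39 deg = 0.6807 rad
sin(delta) = 0.6293
E_loss = pi * 465488.0000 * 0.0876 * 0.6293
E_loss = 80618.4181


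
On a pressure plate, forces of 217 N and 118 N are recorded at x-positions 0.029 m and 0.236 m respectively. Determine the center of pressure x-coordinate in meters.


COP_x = (F1*x1 + F2*x2) / (F1 + F2)
COP_x = (217*0.029 + 118*0.236) / (217 + 118)
Numerator = 34.1410
Denominator = 335
COP_x = 0.1019


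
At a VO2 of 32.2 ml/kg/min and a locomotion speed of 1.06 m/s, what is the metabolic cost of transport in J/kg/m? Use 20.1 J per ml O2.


Power per kg = VO2 * 20.1 / 60
Power per kg = 32.2 * 20.1 / 60 = 10.7870 W/kg
Cost = power_per_kg / speed
Cost = 10.7870 / 1.06
Cost = 10.1764


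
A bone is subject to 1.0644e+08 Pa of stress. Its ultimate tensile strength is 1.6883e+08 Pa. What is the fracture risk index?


FRI = applied / ultimate
FRI = 1.0644e+08 / 1.6883e+08
FRI = 0.6305


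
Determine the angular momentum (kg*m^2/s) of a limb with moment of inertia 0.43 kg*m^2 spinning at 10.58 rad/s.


L = I * omega
L = 0.43 * 10.58
L = 4.5494


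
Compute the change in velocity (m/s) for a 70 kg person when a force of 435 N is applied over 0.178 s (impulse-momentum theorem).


J = F * dt = 435 * 0.178 = 77.4300 N*s
delta_v = J / m
delta_v = 77.4300 / 70
delta_v = 1.1061
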